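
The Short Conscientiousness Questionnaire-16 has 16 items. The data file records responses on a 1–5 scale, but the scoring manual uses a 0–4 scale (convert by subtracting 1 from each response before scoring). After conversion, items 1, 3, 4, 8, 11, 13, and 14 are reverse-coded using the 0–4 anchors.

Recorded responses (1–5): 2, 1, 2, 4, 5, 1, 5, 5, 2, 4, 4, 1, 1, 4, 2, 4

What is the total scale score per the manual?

29

Convert to 0–4: 1, 0, 1, 3, 4, 0, 4, 4, 1, 3, 3, 0, 0, 3, 1, 3
Reverse-coded (reverse-coded value = 4 − response):
  item 1: 4 − 1 = 3
  item 3: 4 − 1 = 3
  item 4: 4 − 3 = 1
  item 8: 4 − 4 = 0
  item 11: 4 − 3 = 1
  item 13: 4 − 0 = 4
  item 14: 4 − 3 = 1
Scored: 3, 0, 3, 1, 4, 0, 4, 0, 1, 3, 1, 0, 4, 1, 1, 3
Total = 29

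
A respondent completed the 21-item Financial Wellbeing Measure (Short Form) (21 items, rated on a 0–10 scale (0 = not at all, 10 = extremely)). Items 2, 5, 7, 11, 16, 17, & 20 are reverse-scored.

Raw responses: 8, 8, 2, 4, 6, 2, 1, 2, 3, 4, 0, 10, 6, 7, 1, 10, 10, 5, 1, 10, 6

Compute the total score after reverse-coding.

Reversing items 2, 5, 7, 11, 16, 17 and 20 with 10 − raw:
Total = 8 + (10−8) + 2 + 4 + (10−6) + 2 + (10−1) + 2 + 3 + 4 + (10−0) + 10 + 6 + 7 + 1 + (10−10) + (10−10) + 5 + 1 + (10−10) + 6
      = 8 + 2 + 2 + 4 + 4 + 2 + 9 + 2 + 3 + 4 + 10 + 10 + 6 + 7 + 1 + 0 + 0 + 5 + 1 + 0 + 6 = 86

86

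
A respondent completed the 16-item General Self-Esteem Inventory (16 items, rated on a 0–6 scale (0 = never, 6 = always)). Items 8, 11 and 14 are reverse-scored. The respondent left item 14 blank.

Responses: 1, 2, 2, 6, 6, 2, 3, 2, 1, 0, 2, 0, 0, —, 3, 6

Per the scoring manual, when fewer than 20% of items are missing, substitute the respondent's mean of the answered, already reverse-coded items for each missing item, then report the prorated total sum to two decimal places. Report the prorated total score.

Reverse-coded (on a 0–6 scale, reversed = 6 − raw):
  item 8: 6 − 2 = 4
  item 11: 6 − 2 = 4
Completed scored items (15 of 16): 1, 2, 2, 6, 6, 2, 3, 4, 1, 0, 4, 0, 0, 3, 6; sum = 40.
Person mean = 40 / 15 ≈ 2.6667
Prorated total = (40 / 15) × 16 = 42.67 (to 2 dp)

42.67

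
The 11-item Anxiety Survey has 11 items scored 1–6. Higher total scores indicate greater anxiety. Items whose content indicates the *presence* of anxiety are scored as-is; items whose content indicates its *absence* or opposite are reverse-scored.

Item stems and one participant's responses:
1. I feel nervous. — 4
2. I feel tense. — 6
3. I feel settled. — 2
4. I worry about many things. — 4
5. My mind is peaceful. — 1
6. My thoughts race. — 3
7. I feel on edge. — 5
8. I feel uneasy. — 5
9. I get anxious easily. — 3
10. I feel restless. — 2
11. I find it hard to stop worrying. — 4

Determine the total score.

47

Items 3, 5 describe the absence/opposite of anxiety → reverse-score.
on a 1–6 scale, reversed = 7 − raw.
  item 1: 4
  item 2: 6
  item 3: 7 − 2 = 5
  item 4: 4
  item 5: 7 − 1 = 6
  item 6: 3
  item 7: 5
  item 8: 5
  item 9: 3
  item 10: 2
  item 11: 4
Total = 4 + 6 + 5 + 4 + 6 + 3 + 5 + 5 + 3 + 2 + 4 = 47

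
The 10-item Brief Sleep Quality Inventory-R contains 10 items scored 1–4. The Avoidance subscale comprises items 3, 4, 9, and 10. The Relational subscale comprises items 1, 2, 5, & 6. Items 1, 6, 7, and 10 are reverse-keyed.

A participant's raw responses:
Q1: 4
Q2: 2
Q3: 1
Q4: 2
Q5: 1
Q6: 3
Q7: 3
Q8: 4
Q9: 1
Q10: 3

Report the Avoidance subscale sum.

6

Avoidance items: 3, 4, 9, 10.
Of these, item 10 is reverse-keyed; reversed = (1+4) − raw = 5 − raw.
  item 3: 1
  item 4: 2
  item 9: 1
  item 10: 5 − 3 = 2
Sum = 1 + 2 + 1 + 2 = 6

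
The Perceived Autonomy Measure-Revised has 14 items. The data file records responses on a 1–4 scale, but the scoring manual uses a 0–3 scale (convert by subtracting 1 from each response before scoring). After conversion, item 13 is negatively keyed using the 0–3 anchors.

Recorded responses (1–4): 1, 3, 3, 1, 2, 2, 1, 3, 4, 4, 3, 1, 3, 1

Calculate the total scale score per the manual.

Convert to 0–3: 0, 2, 2, 0, 1, 1, 0, 2, 3, 3, 2, 0, 2, 0
Reverse-coded (reversed = (0+3) − raw = 3 − raw):
  item 13: 3 − 2 = 1
Scored: 0, 2, 2, 0, 1, 1, 0, 2, 3, 3, 2, 0, 1, 0
Total = 17

17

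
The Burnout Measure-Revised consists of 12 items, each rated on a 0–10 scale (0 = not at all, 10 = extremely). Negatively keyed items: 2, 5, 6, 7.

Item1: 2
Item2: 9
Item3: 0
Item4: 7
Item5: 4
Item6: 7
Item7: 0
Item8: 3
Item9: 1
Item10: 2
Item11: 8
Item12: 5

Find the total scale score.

Raw sum = 48. Negatively keyed items: 2, 5, 6, 7; their raw sum = 20.
Each reversal replaces raw with 10 − raw, changing the total by 10 − 2·raw per item.
Total = 48 + 4·10 − 2·20 = 48 + 40 − 40 = 48

48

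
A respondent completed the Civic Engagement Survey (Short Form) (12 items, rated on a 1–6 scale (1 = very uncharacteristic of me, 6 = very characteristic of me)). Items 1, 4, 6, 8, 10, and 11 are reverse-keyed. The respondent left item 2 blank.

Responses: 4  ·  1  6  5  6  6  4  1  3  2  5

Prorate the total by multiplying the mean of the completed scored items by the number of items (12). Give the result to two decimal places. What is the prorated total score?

Reverse-coded (on a 1–6 scale, reversed = 7 − raw):
  item 1: 7 − 4 = 3
  item 4: 7 − 6 = 1
  item 6: 7 − 6 = 1
  item 8: 7 − 4 = 3
  item 10: 7 − 3 = 4
  item 11: 7 − 2 = 5
Completed scored items (11 of 12): 3, 1, 1, 5, 1, 6, 3, 1, 4, 5, 5; sum = 35.
Person mean = 35 / 11 ≈ 3.1818
Prorated total = (35 / 11) × 12 = 38.18 (to 2 dp)

38.18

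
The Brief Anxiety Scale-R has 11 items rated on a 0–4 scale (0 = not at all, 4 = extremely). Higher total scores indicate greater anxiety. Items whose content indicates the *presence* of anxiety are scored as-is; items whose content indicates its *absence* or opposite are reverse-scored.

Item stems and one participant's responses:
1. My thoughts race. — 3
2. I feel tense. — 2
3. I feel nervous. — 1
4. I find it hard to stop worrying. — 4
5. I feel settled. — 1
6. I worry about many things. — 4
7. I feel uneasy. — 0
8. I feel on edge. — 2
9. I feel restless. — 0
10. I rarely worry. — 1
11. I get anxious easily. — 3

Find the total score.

25

Items 5, 10 describe the absence/opposite of anxiety → reverse-score.
reverse-coded value = 4 − response.
  item 1: 3
  item 2: 2
  item 3: 1
  item 4: 4
  item 5: 4 − 1 = 3
  item 6: 4
  item 7: 0
  item 8: 2
  item 9: 0
  item 10: 4 − 1 = 3
  item 11: 3
Total = 3 + 2 + 1 + 4 + 3 + 4 + 0 + 2 + 0 + 3 + 3 = 25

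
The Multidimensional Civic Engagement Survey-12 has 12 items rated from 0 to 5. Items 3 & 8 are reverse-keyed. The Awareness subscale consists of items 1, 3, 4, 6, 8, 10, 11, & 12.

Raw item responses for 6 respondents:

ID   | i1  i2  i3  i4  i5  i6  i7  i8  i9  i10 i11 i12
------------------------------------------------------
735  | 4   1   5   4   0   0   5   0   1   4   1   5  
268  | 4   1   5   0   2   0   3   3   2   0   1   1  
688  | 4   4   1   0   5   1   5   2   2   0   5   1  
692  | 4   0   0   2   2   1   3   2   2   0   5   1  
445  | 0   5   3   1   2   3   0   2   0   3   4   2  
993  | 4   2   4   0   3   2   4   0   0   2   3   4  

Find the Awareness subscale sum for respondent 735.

Respondent 735 raw: 4, 1, 5, 4, 0, 0, 5, 0, 1, 4, 1, 5.
Awareness items: 1, 3, 4, 6, 8, 10, 11, 12.
Reverse-coded (reversed = (0+5) − raw = 5 − raw):
  item 1: 4
  item 3: 5 − 5 = 0
  item 4: 4
  item 6: 0
  item 8: 5 − 0 = 5
  item 10: 4
  item 11: 1
  item 12: 5
Sum = 4 + 0 + 4 + 0 + 5 + 4 + 1 + 5 = 23

23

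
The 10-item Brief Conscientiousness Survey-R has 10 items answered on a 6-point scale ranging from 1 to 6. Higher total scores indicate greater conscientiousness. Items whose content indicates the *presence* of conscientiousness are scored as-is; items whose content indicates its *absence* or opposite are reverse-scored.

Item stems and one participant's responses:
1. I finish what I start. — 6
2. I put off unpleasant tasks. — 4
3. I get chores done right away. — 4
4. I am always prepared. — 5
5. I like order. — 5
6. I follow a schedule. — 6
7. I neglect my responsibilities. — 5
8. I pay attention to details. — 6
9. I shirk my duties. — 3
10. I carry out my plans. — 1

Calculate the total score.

Items 2, 7, 9 describe the absence/opposite of conscientiousness → reverse-score.
reverse-coded value = 7 − response.
  item 1: 6
  item 2: 7 − 4 = 3
  item 3: 4
  item 4: 5
  item 5: 5
  item 6: 6
  item 7: 7 − 5 = 2
  item 8: 6
  item 9: 7 − 3 = 4
  item 10: 1
Total = 6 + 3 + 4 + 5 + 5 + 6 + 2 + 6 + 4 + 1 = 42

42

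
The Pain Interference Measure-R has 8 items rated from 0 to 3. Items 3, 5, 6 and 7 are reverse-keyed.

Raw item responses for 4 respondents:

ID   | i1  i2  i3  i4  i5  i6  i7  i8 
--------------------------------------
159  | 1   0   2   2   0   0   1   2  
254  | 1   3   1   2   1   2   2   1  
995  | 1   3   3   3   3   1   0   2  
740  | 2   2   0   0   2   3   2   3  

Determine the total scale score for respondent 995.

Respondent 995 raw: 1, 3, 3, 3, 3, 1, 0, 2.
Reverse-coded (on a 0–3 scale, reversed = 3 − raw):
  item 1: 1
  item 2: 3
  item 3: 3 − 3 = 0
  item 4: 3
  item 5: 3 − 3 = 0
  item 6: 3 − 1 = 2
  item 7: 3 − 0 = 3
  item 8: 2
Sum = 1 + 3 + 0 + 3 + 0 + 2 + 3 + 2 = 14

14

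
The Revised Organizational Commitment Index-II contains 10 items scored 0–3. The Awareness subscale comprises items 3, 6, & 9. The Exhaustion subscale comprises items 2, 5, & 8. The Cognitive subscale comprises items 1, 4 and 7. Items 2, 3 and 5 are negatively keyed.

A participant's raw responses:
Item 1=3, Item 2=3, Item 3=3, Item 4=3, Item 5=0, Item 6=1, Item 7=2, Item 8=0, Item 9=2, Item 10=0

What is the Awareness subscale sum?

3

Awareness items: 3, 6, 9.
Of these, item 3 is negatively keyed; on a 0–3 scale, reversed = 3 − raw.
  item 3: 3 − 3 = 0
  item 6: 1
  item 9: 2
Sum = 0 + 1 + 2 = 3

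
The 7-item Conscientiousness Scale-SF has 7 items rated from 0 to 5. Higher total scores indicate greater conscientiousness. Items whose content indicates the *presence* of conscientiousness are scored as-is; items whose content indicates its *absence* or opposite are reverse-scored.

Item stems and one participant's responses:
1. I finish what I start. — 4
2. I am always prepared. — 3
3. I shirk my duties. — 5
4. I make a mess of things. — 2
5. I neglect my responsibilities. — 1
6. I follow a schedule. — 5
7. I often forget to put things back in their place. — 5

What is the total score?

19

Items 3, 4, 5, 7 describe the absence/opposite of conscientiousness → reverse-score.
on a 0–5 scale, reversed = 5 − raw.
  item 1: 4
  item 2: 3
  item 3: 5 − 5 = 0
  item 4: 5 − 2 = 3
  item 5: 5 − 1 = 4
  item 6: 5
  item 7: 5 − 5 = 0
Total = 4 + 3 + 0 + 3 + 4 + 5 + 0 = 19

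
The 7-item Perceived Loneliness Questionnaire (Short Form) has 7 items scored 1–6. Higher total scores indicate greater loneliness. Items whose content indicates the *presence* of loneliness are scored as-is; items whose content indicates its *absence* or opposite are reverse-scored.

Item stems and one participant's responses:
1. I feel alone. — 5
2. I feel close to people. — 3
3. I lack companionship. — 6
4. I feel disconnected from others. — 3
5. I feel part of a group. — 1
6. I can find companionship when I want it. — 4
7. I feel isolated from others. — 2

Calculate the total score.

29

Items 2, 5, 6 describe the absence/opposite of loneliness → reverse-score.
on a 1–6 scale, reversed = 7 − raw.
  item 1: 5
  item 2: 7 − 3 = 4
  item 3: 6
  item 4: 3
  item 5: 7 − 1 = 6
  item 6: 7 − 4 = 3
  item 7: 2
Total = 5 + 4 + 6 + 3 + 6 + 3 + 2 = 29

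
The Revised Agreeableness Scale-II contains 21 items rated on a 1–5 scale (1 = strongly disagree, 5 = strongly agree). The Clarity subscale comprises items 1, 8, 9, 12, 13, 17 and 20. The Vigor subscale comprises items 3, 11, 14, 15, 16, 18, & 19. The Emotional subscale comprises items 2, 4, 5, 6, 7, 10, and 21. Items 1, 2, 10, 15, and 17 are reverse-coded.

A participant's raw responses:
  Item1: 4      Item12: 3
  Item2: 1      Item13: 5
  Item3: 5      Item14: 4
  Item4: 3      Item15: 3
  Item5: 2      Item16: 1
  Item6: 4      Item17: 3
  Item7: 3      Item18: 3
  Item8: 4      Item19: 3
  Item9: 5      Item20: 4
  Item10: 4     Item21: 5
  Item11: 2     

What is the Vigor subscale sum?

Vigor items: 3, 11, 14, 15, 16, 18, 19.
Of these, item 15 is reverse-coded; on a 1–5 scale, reversed = 6 − raw.
  item 3: 5
  item 11: 2
  item 14: 4
  item 15: 6 − 3 = 3
  item 16: 1
  item 18: 3
  item 19: 3
Sum = 5 + 2 + 4 + 3 + 1 + 3 + 3 = 21

21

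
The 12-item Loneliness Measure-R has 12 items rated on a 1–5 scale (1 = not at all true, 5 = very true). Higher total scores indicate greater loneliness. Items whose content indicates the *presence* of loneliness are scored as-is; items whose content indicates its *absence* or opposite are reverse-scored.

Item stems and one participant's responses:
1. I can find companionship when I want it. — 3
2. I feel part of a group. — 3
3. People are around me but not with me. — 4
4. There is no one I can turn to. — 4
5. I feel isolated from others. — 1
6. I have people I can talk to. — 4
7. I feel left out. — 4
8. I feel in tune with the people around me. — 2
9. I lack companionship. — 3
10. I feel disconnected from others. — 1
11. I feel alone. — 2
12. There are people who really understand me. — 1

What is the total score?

36

Items 1, 2, 6, 8, 12 describe the absence/opposite of loneliness → reverse-score.
reversed = (1+5) − raw = 6 − raw.
  item 1: 6 − 3 = 3
  item 2: 6 − 3 = 3
  item 3: 4
  item 4: 4
  item 5: 1
  item 6: 6 − 4 = 2
  item 7: 4
  item 8: 6 − 2 = 4
  item 9: 3
  item 10: 1
  item 11: 2
  item 12: 6 − 1 = 5
Total = 3 + 3 + 4 + 4 + 1 + 2 + 4 + 4 + 3 + 1 + 2 + 5 = 36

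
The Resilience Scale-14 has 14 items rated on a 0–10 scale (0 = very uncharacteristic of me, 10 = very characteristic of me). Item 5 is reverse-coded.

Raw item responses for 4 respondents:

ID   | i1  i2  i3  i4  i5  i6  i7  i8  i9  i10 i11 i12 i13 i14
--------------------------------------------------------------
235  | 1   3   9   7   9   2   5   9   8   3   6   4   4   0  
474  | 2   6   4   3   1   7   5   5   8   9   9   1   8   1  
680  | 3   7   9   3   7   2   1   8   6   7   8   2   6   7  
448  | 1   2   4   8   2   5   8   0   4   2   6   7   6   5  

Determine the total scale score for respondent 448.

66

Respondent 448 raw: 1, 2, 4, 8, 2, 5, 8, 0, 4, 2, 6, 7, 6, 5.
Reverse-coded (reverse-coded value = 10 − response):
  item 1: 1
  item 2: 2
  item 3: 4
  item 4: 8
  item 5: 10 − 2 = 8
  item 6: 5
  item 7: 8
  item 8: 0
  item 9: 4
  item 10: 2
  item 11: 6
  item 12: 7
  item 13: 6
  item 14: 5
Sum = 1 + 2 + 4 + 8 + 8 + 5 + 8 + 0 + 4 + 2 + 6 + 7 + 6 + 5 = 66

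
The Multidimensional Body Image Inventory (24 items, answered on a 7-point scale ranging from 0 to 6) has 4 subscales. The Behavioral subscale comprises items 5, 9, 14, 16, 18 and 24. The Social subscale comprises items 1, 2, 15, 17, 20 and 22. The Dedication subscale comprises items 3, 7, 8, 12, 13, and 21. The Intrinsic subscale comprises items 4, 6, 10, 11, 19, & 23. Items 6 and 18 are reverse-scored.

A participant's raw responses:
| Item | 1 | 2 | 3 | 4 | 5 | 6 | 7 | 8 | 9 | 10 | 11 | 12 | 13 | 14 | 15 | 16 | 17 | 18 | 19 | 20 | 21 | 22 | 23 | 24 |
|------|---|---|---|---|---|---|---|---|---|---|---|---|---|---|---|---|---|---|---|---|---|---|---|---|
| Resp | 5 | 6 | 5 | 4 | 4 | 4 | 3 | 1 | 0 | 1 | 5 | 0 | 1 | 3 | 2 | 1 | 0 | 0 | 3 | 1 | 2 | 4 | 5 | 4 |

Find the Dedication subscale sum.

12

Dedication items: 3, 7, 8, 12, 13, 21.
  item 3: 5
  item 7: 3
  item 8: 1
  item 12: 0
  item 13: 1
  item 21: 2
Sum = 5 + 3 + 1 + 0 + 1 + 2 = 12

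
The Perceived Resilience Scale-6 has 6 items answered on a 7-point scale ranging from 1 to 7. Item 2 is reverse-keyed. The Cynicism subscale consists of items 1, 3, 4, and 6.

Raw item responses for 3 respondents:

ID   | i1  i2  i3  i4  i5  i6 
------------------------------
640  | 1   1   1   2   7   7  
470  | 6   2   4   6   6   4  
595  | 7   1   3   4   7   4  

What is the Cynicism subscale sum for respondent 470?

Respondent 470 raw: 6, 2, 4, 6, 6, 4.
Cynicism items: 1, 3, 4, 6.
Reverse-coded (reversed = (1+7) − raw = 8 − raw):
  item 1: 6
  item 3: 4
  item 4: 6
  item 6: 4
Sum = 6 + 4 + 6 + 4 = 20

20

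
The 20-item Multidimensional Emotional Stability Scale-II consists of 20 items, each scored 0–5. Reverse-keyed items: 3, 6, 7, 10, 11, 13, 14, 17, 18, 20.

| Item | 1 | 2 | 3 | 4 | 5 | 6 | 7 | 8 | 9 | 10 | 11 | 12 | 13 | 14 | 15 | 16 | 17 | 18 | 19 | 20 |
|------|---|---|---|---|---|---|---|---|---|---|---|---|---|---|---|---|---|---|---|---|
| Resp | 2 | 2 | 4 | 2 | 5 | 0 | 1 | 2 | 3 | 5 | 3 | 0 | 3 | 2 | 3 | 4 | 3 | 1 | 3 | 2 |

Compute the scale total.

Raw sum = 50. Reverse-keyed items: 3, 6, 7, 10, 11, 13, 14, 17, 18, 20; their raw sum = 24.
Each reversal replaces raw with 5 − raw, changing the total by 5 − 2·raw per item.
Total = 50 + 10·5 − 2·24 = 50 + 50 − 48 = 52

52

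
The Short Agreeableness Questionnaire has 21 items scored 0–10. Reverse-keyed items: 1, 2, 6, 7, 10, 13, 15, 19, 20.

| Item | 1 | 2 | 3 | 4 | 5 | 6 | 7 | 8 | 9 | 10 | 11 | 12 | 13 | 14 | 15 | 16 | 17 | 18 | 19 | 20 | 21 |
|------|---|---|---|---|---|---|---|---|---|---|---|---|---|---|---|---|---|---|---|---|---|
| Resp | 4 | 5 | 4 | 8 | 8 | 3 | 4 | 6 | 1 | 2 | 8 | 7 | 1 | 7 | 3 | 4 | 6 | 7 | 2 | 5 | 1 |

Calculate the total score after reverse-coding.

Raw sum = 96. Reverse-keyed items: 1, 2, 6, 7, 10, 13, 15, 19, 20; their raw sum = 29.
Each reversal replaces raw with 10 − raw, changing the total by 10 − 2·raw per item.
Total = 96 + 9·10 − 2·29 = 96 + 90 − 58 = 128

128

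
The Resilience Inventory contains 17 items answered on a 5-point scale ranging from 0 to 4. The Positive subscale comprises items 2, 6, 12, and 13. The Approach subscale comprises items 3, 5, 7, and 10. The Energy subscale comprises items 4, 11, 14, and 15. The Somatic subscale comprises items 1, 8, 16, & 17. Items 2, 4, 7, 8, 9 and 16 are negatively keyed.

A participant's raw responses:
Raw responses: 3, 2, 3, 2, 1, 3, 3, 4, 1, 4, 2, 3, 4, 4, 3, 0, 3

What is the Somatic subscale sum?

10

Somatic items: 1, 8, 16, 17.
Of these, items 8 & 16 are negatively keyed; reversed = (0+4) − raw = 4 − raw.
  item 1: 3
  item 8: 4 − 4 = 0
  item 16: 4 − 0 = 4
  item 17: 3
Sum = 3 + 0 + 4 + 3 = 10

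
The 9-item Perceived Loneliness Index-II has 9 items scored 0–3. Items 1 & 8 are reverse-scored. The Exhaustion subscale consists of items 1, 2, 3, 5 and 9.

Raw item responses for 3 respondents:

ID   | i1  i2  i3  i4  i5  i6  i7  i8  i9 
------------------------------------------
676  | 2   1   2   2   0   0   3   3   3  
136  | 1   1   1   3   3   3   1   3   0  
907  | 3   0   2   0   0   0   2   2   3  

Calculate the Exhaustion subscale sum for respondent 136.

7

Respondent 136 raw: 1, 1, 1, 3, 3, 3, 1, 3, 0.
Exhaustion items: 1, 2, 3, 5, 9.
Reverse-coded (reversed = (0+3) − raw = 3 − raw):
  item 1: 3 − 1 = 2
  item 2: 1
  item 3: 1
  item 5: 3
  item 9: 0
Sum = 2 + 1 + 1 + 3 + 0 = 7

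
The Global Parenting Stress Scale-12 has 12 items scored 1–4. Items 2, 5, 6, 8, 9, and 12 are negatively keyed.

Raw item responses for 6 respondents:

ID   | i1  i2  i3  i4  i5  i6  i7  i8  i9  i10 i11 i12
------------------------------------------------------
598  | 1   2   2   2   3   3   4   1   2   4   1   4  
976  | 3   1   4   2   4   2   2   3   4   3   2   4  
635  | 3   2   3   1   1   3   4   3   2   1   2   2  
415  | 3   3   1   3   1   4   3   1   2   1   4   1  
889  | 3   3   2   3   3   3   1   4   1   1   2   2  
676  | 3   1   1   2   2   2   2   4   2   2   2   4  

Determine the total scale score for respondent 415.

Respondent 415 raw: 3, 3, 1, 3, 1, 4, 3, 1, 2, 1, 4, 1.
Reverse-coded (reversed = (1+4) − raw = 5 − raw):
  item 1: 3
  item 2: 5 − 3 = 2
  item 3: 1
  item 4: 3
  item 5: 5 − 1 = 4
  item 6: 5 − 4 = 1
  item 7: 3
  item 8: 5 − 1 = 4
  item 9: 5 − 2 = 3
  item 10: 1
  item 11: 4
  item 12: 5 − 1 = 4
Sum = 3 + 2 + 1 + 3 + 4 + 1 + 3 + 4 + 3 + 1 + 4 + 4 = 33

33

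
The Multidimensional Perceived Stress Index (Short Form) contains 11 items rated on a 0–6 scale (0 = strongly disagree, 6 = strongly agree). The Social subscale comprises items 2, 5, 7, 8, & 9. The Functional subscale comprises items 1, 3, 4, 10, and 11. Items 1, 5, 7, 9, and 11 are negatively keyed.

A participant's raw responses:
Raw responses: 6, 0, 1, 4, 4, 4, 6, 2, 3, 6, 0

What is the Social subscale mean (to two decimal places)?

1.40

Social items: 2, 5, 7, 8, 9.
Of these, items 5, 7, and 9 are negatively keyed; reverse-coded value = 6 − response.
  item 2: 0
  item 5: 6 − 4 = 2
  item 7: 6 − 6 = 0
  item 8: 2
  item 9: 6 − 3 = 3
Sum = 0 + 2 + 0 + 2 + 3 = 7
Mean = 7 / 5 = 1.40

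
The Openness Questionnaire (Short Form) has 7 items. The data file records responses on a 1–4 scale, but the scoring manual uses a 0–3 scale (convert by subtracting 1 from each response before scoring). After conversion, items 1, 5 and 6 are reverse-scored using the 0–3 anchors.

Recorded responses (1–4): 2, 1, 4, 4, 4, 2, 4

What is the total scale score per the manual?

Convert to 0–3: 1, 0, 3, 3, 3, 1, 3
Reverse-coded (on a 0–3 scale, reversed = 3 − raw):
  item 1: 3 − 1 = 2
  item 5: 3 − 3 = 0
  item 6: 3 − 1 = 2
Scored: 2, 0, 3, 3, 0, 2, 3
Total = 13

13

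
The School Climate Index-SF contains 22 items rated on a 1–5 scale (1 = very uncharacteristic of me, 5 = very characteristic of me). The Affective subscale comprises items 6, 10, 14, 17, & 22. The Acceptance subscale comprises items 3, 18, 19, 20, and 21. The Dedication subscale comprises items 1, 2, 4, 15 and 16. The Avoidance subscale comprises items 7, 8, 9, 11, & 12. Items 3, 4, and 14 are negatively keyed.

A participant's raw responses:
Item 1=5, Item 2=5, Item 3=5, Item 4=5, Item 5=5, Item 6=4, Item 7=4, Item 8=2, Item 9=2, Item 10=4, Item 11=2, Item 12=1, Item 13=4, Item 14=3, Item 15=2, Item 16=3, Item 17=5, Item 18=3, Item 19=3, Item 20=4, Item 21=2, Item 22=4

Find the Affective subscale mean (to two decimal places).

4.00

Affective items: 6, 10, 14, 17, 22.
Of these, item 14 is negatively keyed; reversed = (1+5) − raw = 6 − raw.
  item 6: 4
  item 10: 4
  item 14: 6 − 3 = 3
  item 17: 5
  item 22: 4
Sum = 4 + 4 + 3 + 5 + 4 = 20
Mean = 20 / 5 = 4.00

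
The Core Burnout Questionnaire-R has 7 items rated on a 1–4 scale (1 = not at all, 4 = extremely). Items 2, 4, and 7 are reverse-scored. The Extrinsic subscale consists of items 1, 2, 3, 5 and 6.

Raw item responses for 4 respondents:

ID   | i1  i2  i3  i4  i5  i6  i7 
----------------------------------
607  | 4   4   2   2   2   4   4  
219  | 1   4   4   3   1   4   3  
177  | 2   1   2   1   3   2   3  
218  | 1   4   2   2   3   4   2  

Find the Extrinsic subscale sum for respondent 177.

13

Respondent 177 raw: 2, 1, 2, 1, 3, 2, 3.
Extrinsic items: 1, 2, 3, 5, 6.
Reverse-coded (reverse-coded value = 5 − response):
  item 1: 2
  item 2: 5 − 1 = 4
  item 3: 2
  item 5: 3
  item 6: 2
Sum = 2 + 4 + 2 + 3 + 2 = 13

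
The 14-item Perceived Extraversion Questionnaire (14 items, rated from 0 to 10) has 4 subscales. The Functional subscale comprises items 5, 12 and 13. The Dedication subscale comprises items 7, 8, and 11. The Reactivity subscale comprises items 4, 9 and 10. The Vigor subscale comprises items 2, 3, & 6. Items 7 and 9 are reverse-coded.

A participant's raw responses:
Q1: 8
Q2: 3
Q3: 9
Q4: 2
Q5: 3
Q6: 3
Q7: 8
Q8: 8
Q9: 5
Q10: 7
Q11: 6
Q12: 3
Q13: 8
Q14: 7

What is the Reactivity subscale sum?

Reactivity items: 4, 9, 10.
Of these, item 9 is reverse-coded; reverse-coded value = 10 − response.
  item 4: 2
  item 9: 10 − 5 = 5
  item 10: 7
Sum = 2 + 5 + 7 = 14

14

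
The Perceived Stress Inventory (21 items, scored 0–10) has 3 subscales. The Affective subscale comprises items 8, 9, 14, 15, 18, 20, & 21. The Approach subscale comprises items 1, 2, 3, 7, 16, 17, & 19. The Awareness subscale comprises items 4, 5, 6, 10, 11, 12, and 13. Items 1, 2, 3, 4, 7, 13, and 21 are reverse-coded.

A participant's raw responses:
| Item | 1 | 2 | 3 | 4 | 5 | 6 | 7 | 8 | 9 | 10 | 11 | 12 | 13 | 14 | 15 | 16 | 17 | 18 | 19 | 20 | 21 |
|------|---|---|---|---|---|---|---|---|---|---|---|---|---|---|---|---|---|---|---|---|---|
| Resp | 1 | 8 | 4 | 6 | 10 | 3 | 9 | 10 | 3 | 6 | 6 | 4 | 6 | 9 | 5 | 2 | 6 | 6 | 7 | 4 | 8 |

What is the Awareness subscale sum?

37

Awareness items: 4, 5, 6, 10, 11, 12, 13.
Of these, items 4 and 13 are reverse-coded; reversed = (0+10) − raw = 10 − raw.
  item 4: 10 − 6 = 4
  item 5: 10
  item 6: 3
  item 10: 6
  item 11: 6
  item 12: 4
  item 13: 10 − 6 = 4
Sum = 4 + 10 + 3 + 6 + 6 + 4 + 4 = 37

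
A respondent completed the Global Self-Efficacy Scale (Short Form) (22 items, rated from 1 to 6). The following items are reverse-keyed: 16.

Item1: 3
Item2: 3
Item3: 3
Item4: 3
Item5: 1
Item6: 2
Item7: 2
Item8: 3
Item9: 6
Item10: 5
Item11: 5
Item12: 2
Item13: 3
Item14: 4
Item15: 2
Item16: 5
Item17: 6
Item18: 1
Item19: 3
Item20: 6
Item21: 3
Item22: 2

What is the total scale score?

Apply reverse scoring (reverse-coded value = 7 − response):
  item 16: 7 − 5 = 2
Scored responses: 3, 3, 3, 3, 1, 2, 2, 3, 6, 5, 5, 2, 3, 4, 2, 2, 6, 1, 3, 6, 3, 2
Total = 3 + 3 + 3 + 3 + 1 + 2 + 2 + 3 + 6 + 5 + 5 + 2 + 3 + 4 + 2 + 2 + 6 + 1 + 3 + 6 + 3 + 2 = 70

70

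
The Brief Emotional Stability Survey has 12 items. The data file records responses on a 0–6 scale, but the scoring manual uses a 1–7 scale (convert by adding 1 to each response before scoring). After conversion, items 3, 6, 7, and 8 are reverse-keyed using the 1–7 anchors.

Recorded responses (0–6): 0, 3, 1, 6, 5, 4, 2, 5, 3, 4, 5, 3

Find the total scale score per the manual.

Convert to 1–7: 1, 4, 2, 7, 6, 5, 3, 6, 4, 5, 6, 4
Reverse-coded (reversed = (1+7) − raw = 8 − raw):
  item 3: 8 − 2 = 6
  item 6: 8 − 5 = 3
  item 7: 8 − 3 = 5
  item 8: 8 − 6 = 2
Scored: 1, 4, 6, 7, 6, 3, 5, 2, 4, 5, 6, 4
Total = 53

53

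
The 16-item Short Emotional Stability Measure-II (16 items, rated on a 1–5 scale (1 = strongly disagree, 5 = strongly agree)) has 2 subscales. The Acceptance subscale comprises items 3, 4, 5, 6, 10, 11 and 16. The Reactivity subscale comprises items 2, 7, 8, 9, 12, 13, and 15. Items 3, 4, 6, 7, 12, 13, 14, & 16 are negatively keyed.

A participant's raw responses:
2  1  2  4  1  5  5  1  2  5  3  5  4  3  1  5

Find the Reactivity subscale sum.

Reactivity items: 2, 7, 8, 9, 12, 13, 15.
Of these, items 7, 12, and 13 are negatively keyed; reverse-coded value = 6 − response.
  item 2: 1
  item 7: 6 − 5 = 1
  item 8: 1
  item 9: 2
  item 12: 6 − 5 = 1
  item 13: 6 − 4 = 2
  item 15: 1
Sum = 1 + 1 + 1 + 2 + 1 + 2 + 1 = 9

9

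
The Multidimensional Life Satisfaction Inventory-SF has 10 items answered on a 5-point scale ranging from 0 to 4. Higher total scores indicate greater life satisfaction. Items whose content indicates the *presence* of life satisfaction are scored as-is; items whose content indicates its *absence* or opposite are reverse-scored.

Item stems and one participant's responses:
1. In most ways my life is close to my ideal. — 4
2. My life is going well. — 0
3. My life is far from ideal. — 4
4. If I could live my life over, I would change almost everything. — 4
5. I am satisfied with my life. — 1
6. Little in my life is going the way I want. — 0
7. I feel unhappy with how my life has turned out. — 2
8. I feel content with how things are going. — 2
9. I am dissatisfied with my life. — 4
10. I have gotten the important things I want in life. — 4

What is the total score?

17

Items 3, 4, 6, 7, 9 describe the absence/opposite of life satisfaction → reverse-score.
reversed = (0+4) − raw = 4 − raw.
  item 1: 4
  item 2: 0
  item 3: 4 − 4 = 0
  item 4: 4 − 4 = 0
  item 5: 1
  item 6: 4 − 0 = 4
  item 7: 4 − 2 = 2
  item 8: 2
  item 9: 4 − 4 = 0
  item 10: 4
Total = 4 + 0 + 0 + 0 + 1 + 4 + 2 + 2 + 0 + 4 = 17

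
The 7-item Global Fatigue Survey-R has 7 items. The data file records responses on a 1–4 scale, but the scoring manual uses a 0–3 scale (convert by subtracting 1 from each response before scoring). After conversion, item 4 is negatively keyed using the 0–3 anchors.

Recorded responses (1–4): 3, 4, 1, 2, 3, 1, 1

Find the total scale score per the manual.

9

Convert to 0–3: 2, 3, 0, 1, 2, 0, 0
Reverse-coded (reverse-coded value = 3 − response):
  item 4: 3 − 1 = 2
Scored: 2, 3, 0, 2, 2, 0, 0
Total = 9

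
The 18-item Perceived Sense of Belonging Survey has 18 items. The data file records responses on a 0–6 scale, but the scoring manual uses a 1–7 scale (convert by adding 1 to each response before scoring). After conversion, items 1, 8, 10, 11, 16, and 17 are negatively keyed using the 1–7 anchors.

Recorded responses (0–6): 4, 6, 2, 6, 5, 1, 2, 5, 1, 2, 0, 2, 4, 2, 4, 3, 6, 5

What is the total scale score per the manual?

74

Convert to 1–7: 5, 7, 3, 7, 6, 2, 3, 6, 2, 3, 1, 3, 5, 3, 5, 4, 7, 6
Reverse-coded (on a 1–7 scale, reversed = 8 − raw):
  item 1: 8 − 5 = 3
  item 8: 8 − 6 = 2
  item 10: 8 − 3 = 5
  item 11: 8 − 1 = 7
  item 16: 8 − 4 = 4
  item 17: 8 − 7 = 1
Scored: 3, 7, 3, 7, 6, 2, 3, 2, 2, 5, 7, 3, 5, 3, 5, 4, 1, 6
Total = 74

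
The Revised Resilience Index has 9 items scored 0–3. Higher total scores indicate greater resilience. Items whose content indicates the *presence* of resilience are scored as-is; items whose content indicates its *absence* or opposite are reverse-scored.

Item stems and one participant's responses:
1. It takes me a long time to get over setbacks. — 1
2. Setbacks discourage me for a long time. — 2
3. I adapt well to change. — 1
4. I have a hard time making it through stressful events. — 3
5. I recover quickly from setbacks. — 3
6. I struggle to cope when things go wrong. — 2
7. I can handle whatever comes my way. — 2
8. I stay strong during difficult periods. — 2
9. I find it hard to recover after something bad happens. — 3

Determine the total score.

12

Items 1, 2, 4, 6, 9 describe the absence/opposite of resilience → reverse-score.
reversed = (0+3) − raw = 3 − raw.
  item 1: 3 − 1 = 2
  item 2: 3 − 2 = 1
  item 3: 1
  item 4: 3 − 3 = 0
  item 5: 3
  item 6: 3 − 2 = 1
  item 7: 2
  item 8: 2
  item 9: 3 − 3 = 0
Total = 2 + 1 + 1 + 0 + 3 + 1 + 2 + 2 + 0 = 12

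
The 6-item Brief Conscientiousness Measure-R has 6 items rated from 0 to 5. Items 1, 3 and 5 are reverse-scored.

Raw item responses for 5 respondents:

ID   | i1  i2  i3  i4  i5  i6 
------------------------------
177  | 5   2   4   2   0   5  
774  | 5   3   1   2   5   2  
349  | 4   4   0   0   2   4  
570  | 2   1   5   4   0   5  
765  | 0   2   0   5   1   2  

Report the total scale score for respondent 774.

Respondent 774 raw: 5, 3, 1, 2, 5, 2.
Reverse-coded (reversed = (0+5) − raw = 5 − raw):
  item 1: 5 − 5 = 0
  item 2: 3
  item 3: 5 − 1 = 4
  item 4: 2
  item 5: 5 − 5 = 0
  item 6: 2
Sum = 0 + 3 + 4 + 2 + 0 + 2 = 11

11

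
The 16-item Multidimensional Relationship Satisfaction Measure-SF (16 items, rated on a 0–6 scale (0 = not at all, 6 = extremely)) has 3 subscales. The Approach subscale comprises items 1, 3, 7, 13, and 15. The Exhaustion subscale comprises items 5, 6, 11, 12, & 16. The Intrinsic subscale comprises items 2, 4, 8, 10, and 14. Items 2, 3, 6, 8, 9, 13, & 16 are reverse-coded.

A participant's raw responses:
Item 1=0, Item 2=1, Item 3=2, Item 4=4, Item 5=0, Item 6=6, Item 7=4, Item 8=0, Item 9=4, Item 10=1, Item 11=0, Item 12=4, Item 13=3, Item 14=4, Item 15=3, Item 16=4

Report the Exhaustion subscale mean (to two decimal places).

Exhaustion items: 5, 6, 11, 12, 16.
Of these, items 6 & 16 are reverse-coded; reversed = (0+6) − raw = 6 − raw.
  item 5: 0
  item 6: 6 − 6 = 0
  item 11: 0
  item 12: 4
  item 16: 6 − 4 = 2
Sum = 0 + 0 + 0 + 4 + 2 = 6
Mean = 6 / 5 = 1.20

1.20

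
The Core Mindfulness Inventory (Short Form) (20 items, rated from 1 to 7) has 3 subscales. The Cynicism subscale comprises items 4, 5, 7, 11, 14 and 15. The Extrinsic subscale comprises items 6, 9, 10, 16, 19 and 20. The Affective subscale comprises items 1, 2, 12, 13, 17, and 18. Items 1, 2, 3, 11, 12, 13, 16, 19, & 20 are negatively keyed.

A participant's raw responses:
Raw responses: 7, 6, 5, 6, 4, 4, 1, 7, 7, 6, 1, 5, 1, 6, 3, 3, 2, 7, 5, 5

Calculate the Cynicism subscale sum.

Cynicism items: 4, 5, 7, 11, 14, 15.
Of these, item 11 is negatively keyed; reverse-coded value = 8 − response.
  item 4: 6
  item 5: 4
  item 7: 1
  item 11: 8 − 1 = 7
  item 14: 6
  item 15: 3
Sum = 6 + 4 + 1 + 7 + 6 + 3 = 27

27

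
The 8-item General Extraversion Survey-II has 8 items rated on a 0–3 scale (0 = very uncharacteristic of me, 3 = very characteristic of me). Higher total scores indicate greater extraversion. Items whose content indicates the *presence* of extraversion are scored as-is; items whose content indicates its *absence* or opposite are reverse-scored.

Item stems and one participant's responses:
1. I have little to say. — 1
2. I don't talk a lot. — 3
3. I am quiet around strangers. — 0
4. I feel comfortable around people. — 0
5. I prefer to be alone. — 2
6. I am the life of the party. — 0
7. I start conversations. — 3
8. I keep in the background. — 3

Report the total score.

Items 1, 2, 3, 5, 8 describe the absence/opposite of extraversion → reverse-score.
reverse-coded value = 3 − response.
  item 1: 3 − 1 = 2
  item 2: 3 − 3 = 0
  item 3: 3 − 0 = 3
  item 4: 0
  item 5: 3 − 2 = 1
  item 6: 0
  item 7: 3
  item 8: 3 − 3 = 0
Total = 2 + 0 + 3 + 0 + 1 + 0 + 3 + 0 = 9

9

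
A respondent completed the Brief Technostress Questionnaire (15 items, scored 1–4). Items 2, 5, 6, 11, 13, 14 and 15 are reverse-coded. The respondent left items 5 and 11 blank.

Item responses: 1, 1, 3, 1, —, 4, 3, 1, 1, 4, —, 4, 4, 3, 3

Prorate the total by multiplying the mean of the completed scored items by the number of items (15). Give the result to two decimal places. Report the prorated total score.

Reverse-coded (reversed = (1+4) − raw = 5 − raw):
  item 2: 5 − 1 = 4
  item 6: 5 − 4 = 1
  item 13: 5 − 4 = 1
  item 14: 5 − 3 = 2
  item 15: 5 − 3 = 2
Completed scored items (13 of 15): 1, 4, 3, 1, 1, 3, 1, 1, 4, 4, 1, 2, 2; sum = 28.
Person mean = 28 / 13 ≈ 2.1538
Prorated total = (28 / 13) × 15 = 32.31 (to 2 dp)

32.31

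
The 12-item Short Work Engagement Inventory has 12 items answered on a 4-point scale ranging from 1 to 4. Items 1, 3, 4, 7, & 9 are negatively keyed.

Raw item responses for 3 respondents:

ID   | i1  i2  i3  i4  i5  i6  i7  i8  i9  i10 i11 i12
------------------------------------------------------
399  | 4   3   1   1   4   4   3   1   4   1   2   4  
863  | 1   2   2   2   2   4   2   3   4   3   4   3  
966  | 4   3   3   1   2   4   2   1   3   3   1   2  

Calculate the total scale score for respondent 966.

28

Respondent 966 raw: 4, 3, 3, 1, 2, 4, 2, 1, 3, 3, 1, 2.
Reverse-coded (on a 1–4 scale, reversed = 5 − raw):
  item 1: 5 − 4 = 1
  item 2: 3
  item 3: 5 − 3 = 2
  item 4: 5 − 1 = 4
  item 5: 2
  item 6: 4
  item 7: 5 − 2 = 3
  item 8: 1
  item 9: 5 − 3 = 2
  item 10: 3
  item 11: 1
  item 12: 2
Sum = 1 + 3 + 2 + 4 + 2 + 4 + 3 + 1 + 2 + 3 + 1 + 2 = 28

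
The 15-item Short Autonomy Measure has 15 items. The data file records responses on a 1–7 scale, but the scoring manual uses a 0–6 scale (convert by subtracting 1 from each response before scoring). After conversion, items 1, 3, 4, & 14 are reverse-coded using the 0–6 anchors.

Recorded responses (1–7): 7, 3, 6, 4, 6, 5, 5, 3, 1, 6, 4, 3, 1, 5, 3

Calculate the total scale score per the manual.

35

Convert to 0–6: 6, 2, 5, 3, 5, 4, 4, 2, 0, 5, 3, 2, 0, 4, 2
Reverse-coded (reverse-coded value = 6 − response):
  item 1: 6 − 6 = 0
  item 3: 6 − 5 = 1
  item 4: 6 − 3 = 3
  item 14: 6 − 4 = 2
Scored: 0, 2, 1, 3, 5, 4, 4, 2, 0, 5, 3, 2, 0, 2, 2
Total = 35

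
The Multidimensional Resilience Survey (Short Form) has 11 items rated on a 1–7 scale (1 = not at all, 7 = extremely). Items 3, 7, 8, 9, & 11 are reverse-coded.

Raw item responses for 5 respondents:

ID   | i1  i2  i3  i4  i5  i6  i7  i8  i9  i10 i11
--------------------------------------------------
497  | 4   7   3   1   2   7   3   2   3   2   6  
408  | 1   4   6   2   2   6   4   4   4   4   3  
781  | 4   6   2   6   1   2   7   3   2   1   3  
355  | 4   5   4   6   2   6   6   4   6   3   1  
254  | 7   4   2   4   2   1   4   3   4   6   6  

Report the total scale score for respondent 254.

Respondent 254 raw: 7, 4, 2, 4, 2, 1, 4, 3, 4, 6, 6.
Reverse-coded (on a 1–7 scale, reversed = 8 − raw):
  item 1: 7
  item 2: 4
  item 3: 8 − 2 = 6
  item 4: 4
  item 5: 2
  item 6: 1
  item 7: 8 − 4 = 4
  item 8: 8 − 3 = 5
  item 9: 8 − 4 = 4
  item 10: 6
  item 11: 8 − 6 = 2
Sum = 7 + 4 + 6 + 4 + 2 + 1 + 4 + 5 + 4 + 6 + 2 = 45

45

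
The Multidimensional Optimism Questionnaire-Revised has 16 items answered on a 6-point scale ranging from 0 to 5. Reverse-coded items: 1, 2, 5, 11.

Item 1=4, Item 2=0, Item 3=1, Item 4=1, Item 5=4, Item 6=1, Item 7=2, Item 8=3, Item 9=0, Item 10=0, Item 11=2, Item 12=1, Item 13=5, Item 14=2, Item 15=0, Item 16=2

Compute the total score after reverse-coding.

28

Reverse-coded items use 5 − raw:
  item 1: 5 − 4 = 1
  item 2: 5 − 0 = 5
  item 5: 5 − 4 = 1
  item 11: 5 − 2 = 3
Scored items: 1, 5, 1, 1, 1, 1, 2, 3, 0, 0, 3, 1, 5, 2, 0, 2
Total = 1 + 5 + 1 + 1 + 1 + 1 + 2 + 3 + 0 + 0 + 3 + 1 + 5 + 2 + 0 + 2 = 28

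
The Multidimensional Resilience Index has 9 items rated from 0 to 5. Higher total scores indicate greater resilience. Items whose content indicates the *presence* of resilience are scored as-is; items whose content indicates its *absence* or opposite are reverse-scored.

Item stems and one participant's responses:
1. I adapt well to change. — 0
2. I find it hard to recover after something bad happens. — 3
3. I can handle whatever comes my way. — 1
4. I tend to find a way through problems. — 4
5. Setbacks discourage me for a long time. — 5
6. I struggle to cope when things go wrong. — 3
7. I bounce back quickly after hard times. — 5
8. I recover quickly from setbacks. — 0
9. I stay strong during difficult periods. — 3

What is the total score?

Items 2, 5, 6 describe the absence/opposite of resilience → reverse-score.
reversed = (0+5) − raw = 5 − raw.
  item 1: 0
  item 2: 5 − 3 = 2
  item 3: 1
  item 4: 4
  item 5: 5 − 5 = 0
  item 6: 5 − 3 = 2
  item 7: 5
  item 8: 0
  item 9: 3
Total = 0 + 2 + 1 + 4 + 0 + 2 + 5 + 0 + 3 = 17

17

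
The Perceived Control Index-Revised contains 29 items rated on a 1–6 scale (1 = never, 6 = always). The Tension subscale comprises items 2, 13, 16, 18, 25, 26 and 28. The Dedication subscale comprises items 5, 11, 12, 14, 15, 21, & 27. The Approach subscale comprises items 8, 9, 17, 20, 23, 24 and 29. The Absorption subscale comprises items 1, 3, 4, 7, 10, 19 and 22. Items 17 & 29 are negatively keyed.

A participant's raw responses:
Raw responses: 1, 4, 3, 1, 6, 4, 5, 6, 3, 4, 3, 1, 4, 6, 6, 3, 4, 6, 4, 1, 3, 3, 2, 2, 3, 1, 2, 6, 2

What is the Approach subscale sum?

22

Approach items: 8, 9, 17, 20, 23, 24, 29.
Of these, items 17 and 29 are negatively keyed; on a 1–6 scale, reversed = 7 − raw.
  item 8: 6
  item 9: 3
  item 17: 7 − 4 = 3
  item 20: 1
  item 23: 2
  item 24: 2
  item 29: 7 − 2 = 5
Sum = 6 + 3 + 3 + 1 + 2 + 2 + 5 = 22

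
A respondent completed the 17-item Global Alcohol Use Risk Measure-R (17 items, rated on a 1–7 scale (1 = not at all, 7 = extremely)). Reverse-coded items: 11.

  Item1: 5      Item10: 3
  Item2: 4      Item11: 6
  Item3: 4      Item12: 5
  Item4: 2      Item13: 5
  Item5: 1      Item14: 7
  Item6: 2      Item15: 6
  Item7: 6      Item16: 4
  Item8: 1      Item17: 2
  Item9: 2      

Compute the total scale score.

Reverse-coded items (reversed = (1+7) − raw = 8 − raw):
  item 11: 8 − 6 = 2
Scored responses: 5, 4, 4, 2, 1, 2, 6, 1, 2, 3, 2, 5, 5, 7, 6, 4, 2
Total = 5 + 4 + 4 + 2 + 1 + 2 + 6 + 1 + 2 + 3 + 2 + 5 + 5 + 7 + 6 + 4 + 2 = 61

61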